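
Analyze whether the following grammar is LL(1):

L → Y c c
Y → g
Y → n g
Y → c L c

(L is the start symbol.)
A grammar is LL(1) if for each non-terminal N with multiple productions, the predict sets of those productions are pairwise disjoint, where PREDICT(N → α) = (FIRST(α) \ {ε}) ∪ (FOLLOW(N) if α ⇒* ε).

For Y:
  PREDICT(Y → g) = { 'g' }
  PREDICT(Y → n g) = { 'n' }
  PREDICT(Y → c L c) = { 'c' }
L has a single production, so nothing to check there.

All predict sets are disjoint. The grammar IS LL(1).

Answer: Yes, the grammar is LL(1).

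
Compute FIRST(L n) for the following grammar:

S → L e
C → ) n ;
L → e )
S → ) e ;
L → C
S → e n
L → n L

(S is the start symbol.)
{ ')', 'e', 'n' }

FIRST sets of the non-terminals involved (from the grammar, by fixed-point iteration):
  FIRST(L) = { ')', 'e', 'n' }

To compute FIRST(L n), process the symbols left to right:
Symbol L is a non-terminal. Add FIRST(L) \ {ε} = { ')', 'e', 'n' }
L is not nullable (ε ∉ FIRST(L)), so stop here.
FIRST(L n) = { ')', 'e', 'n' }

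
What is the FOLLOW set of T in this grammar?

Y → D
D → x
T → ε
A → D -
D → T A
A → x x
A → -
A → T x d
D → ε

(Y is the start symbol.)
In D → T A: T is followed by A, add FIRST(A) \ {ε} = { '-', 'x' }
In A → T x d: T is followed by x d, add FIRST(x d) \ {ε} = { 'x' }

Taking the union: FOLLOW(T) = { '-', 'x' }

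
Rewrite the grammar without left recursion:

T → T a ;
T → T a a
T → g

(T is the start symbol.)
T is directly left-recursive. The standard transformation for
  A → A α₁ | ... | A α_m | β₁ | ... | β_n
is
  A  → β₁ A' | ... | β_n A'
  A' → α₁ A' | ... | α_m A' | ε

T → g becomes T → g T'
T → T a ; becomes T' → a ; T'
T → T a a becomes T' → a a T'
Add T' → ε

Resulting grammar:
T → g T'
T' → a ; T'
T' → a a T'
T' → ε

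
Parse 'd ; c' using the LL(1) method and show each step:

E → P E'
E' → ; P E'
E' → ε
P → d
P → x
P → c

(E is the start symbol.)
Stack is shown with the top on the left.

Stack     Input    Action
-------------------------
E $       d ; c $  output E → P E'
P E' $    d ; c $  output P → d
d E' $    d ; c $  match 'd'
E' $      ; c $    output E' → ; P E'
; P E' $  ; c $    match ';'
P E' $    c $      output P → c
c E' $    c $      match 'c'
E' $      $        output E' → ε
$         $        accept

The string is accepted.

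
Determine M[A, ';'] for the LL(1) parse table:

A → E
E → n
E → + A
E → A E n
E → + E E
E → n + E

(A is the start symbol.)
Empty (error entry)

To find M[A, ';'], we find productions for A where ';' is in the predict set (PREDICT(N → α) = (FIRST(α) \ {ε}) ∪ (FOLLOW(N) if α ⇒* ε)).

Relevant sets:
  FIRST(E) = { '+', 'n' }

A → E: PREDICT = { '+', 'n' }

M[A, ';'] is empty (no production applies)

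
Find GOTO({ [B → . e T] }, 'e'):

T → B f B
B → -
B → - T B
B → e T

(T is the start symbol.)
GOTO(I, 'e') = CLOSURE({ [A → αX.β] : [A → α.Xβ] ∈ I, X = 'e' })

Items with dot before 'e', with the dot advanced:
  [B → . e T] → [B → e . T]
Closure of the advanced items:
  [B → e . T] has the dot before T: add [T → . B f B]
  [T → . B f B] has the dot before B: add [B → . -], [B → . - T B], [B → . e T]

GOTO = { [B → . - T B], [B → . -], [B → . e T], [B → e . T], [T → . B f B] }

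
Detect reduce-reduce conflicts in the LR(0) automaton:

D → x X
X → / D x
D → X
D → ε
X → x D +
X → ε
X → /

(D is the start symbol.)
Augment with D' → D and build the canonical LR(0) collection (I0 = CLOSURE({[D' → . D]}), then GOTO on every symbol after a dot until no new states appear). It has 10 states:
  I0: { [D → . X], [D → . x X], [D → .], [D' → . D], [X → . / D x], [X → . /], [X → . x D +], [X → .] }  — shift, 2 reduces
  I1: { [D → . X], [D → . x X], [D → .], [X → . / D x], [X → . /], [X → . x D +], [X → .], [X → / . D x], [X → / .] }  — shift, 3 reduces
  I2: { [D' → D .] }  — accept
  I3: { [D → X .] }  — reduce
  I4: { [D → . X], [D → . x X], [D → .], [D → x . X], [X → . / D x], [X → . /], [X → . x D +], [X → .], [X → x . D +] }  — shift, 2 reduces
  I5: { [X → x D . +] }  — shift
  I6: { [D → X .], [D → x X .] }  — 2 reduces
  I7: { [X → x D + .] }  — reduce
  I8: { [X → / D . x] }  — shift
  I9: { [X → / D x .] }  — reduce

I0 contains complete items [D → .], [X → .] — reduce-reduce conflict.
I1 contains complete items [D → .], [X → .], [X → / .] — reduce-reduce conflict.
I4 contains complete items [D → .], [X → .] — reduce-reduce conflict.
I6 contains complete items [D → X .], [D → x X .] — reduce-reduce conflict.

Answer: Yes — I0: [D → .] vs [X → .]; I1: [D → .] vs [X → .]; I4: [D → .] vs [X → .]; I6: [D → X .] vs [D → x X .]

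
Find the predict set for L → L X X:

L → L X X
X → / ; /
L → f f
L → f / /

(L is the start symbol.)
{ 'f' }

PREDICT(L → L X X) = (FIRST(RHS) \ {ε}) ∪ (FOLLOW(L) if ε ∈ FIRST(RHS), i.e. RHS ⇒* ε)
FIRST(L) = { 'f' }
FIRST(L X X) = { 'f' }
ε ∉ FIRST(L X X), so FOLLOW(L) is not added.
PREDICT(L → L X X) = { 'f' }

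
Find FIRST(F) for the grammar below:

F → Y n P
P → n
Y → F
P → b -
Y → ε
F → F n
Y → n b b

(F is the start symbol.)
FIRST sets of the other non-terminals involved (by the same procedure, iterated to a fixed point):
  FIRST(Y) = { 'n', ε }

From F → Y n P:
  - Y is a non-terminal: add FIRST(Y) \ {ε} = { 'n' }
    Y is nullable, so continue to the next symbol
  - n is a terminal: add 'n' and stop
From F → F n:
  - F is the symbol being defined: contributes nothing new
    F is not nullable, so stop

Collecting: FIRST(F) = { 'n' }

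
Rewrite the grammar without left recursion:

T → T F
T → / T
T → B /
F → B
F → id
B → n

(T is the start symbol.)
T is directly left-recursive. The standard transformation for
  A → A α₁ | ... | A α_m | β₁ | ... | β_n
is
  A  → β₁ A' | ... | β_n A'
  A' → α₁ A' | ... | α_m A' | ε

T → / T becomes T → / T T'
T → B / becomes T → B / T'
T → T F becomes T' → F T'
Add T' → ε

Productions for other non-terminals are unchanged:
  F → B
  F → id
  B → n

Resulting grammar:
T → / T T'
T → B / T'
T' → F T'
T' → ε
F → B
F → id
B → n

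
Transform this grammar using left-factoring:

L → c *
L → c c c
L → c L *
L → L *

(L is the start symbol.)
L → c L'
L' → *
L' → c c
L' → L *
L → L *

Left-factoring transforms A → αβ₁ | αβ₂ into A → αA' and A' → β₁ | β₂
(α is the longest common prefix among the alternatives). Repeat until
no nonterminal has two alternatives with a common prefix.

Round 1: L has alternatives sharing prefix 'c'. Introduce L': L → c L'
  Add: L' → *
  Add: L' → c c
  Add: L' → L *

No remaining common prefixes — done.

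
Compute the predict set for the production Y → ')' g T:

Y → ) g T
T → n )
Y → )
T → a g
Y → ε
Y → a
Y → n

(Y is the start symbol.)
{ ')' }

PREDICT(Y → ')' g T) = (FIRST(RHS) \ {ε}) ∪ (FOLLOW(Y) if ε ∈ FIRST(RHS), i.e. RHS ⇒* ε)
FIRST(')' g T) = { ')' }
ε ∉ FIRST(')' g T), so FOLLOW(Y) is not added.
PREDICT(Y → ')' g T) = { ')' }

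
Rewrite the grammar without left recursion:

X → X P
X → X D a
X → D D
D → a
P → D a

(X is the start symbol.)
X → D D X'
X' → P X'
X' → D a X'
X' → ε
D → a
P → D a

X is directly left-recursive. The standard transformation for
  A → A α₁ | ... | A α_m | β₁ | ... | β_n
is
  A  → β₁ A' | ... | β_n A'
  A' → α₁ A' | ... | α_m A' | ε

X → D D becomes X → D D X'
X → X P becomes X' → P X'
X → X D a becomes X' → D a X'
Add X' → ε

Productions for other non-terminals are unchanged:
  D → a
  P → D a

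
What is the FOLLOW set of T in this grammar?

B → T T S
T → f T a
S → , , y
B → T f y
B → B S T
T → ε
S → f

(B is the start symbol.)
To compute FOLLOW(T), find every occurrence of T on a right-hand side N → α T β: add FIRST(β) \ {ε}, and if β is empty or nullable also add FOLLOW(N). Iterate to a fixed point.

In B → T T S: T is followed by T S, add FIRST(T S) \ {ε} = { ',', 'f' }
In B → T T S: T is followed by S, add FIRST(S) \ {ε} = { ',', 'f' }
In T → f T a: T is followed by a, add FIRST(a) \ {ε} = { 'a' }
In B → T f y: T is followed by f y, add FIRST(f y) \ {ε} = { 'f' }
In B → B S T: T is at the end, add FOLLOW(B)

The FOLLOW sets referred to above (computed the same way, to a fixed point):
  FOLLOW(B) = { $, ',', 'f' }

Taking the union: FOLLOW(T) = { $, ',', 'a', 'f' }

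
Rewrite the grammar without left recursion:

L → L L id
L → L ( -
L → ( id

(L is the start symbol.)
L → ( id L'
L' → L id L'
L' → ( - L'
L' → ε

L is directly left-recursive. The standard transformation for
  A → A α₁ | ... | A α_m | β₁ | ... | β_n
is
  A  → β₁ A' | ... | β_n A'
  A' → α₁ A' | ... | α_m A' | ε

L → ( id becomes L → ( id L'
L → L L id becomes L' → L id L'
L → L ( - becomes L' → ( - L'
Add L' → ε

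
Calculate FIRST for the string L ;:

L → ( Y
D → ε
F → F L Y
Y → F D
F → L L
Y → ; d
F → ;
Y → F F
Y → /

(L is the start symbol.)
FIRST sets of the non-terminals involved (from the grammar, by fixed-point iteration):
  FIRST(L) = { '(' }

To compute FIRST(L ;), process the symbols left to right:
Symbol L is a non-terminal. Add FIRST(L) \ {ε} = { '(' }
L is not nullable (ε ∉ FIRST(L)), so stop here.
FIRST(L ;) = { '(' }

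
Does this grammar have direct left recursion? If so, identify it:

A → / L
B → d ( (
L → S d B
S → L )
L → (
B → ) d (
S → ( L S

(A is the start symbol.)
A → / L: starts with '/'
B → d ( (: starts with d
L → S d B: starts with S
S → L ): starts with L
L → (: starts with '('
B → ) d (: starts with ')'
S → ( L S: starts with '('

No direct left recursion found.

Answer: No direct left recursion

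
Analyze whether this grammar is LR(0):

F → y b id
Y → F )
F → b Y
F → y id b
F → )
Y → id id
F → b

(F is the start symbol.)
A grammar is LR(0) if no state in the canonical LR(0) collection has:
  - both a shift item (dot before a terminal) and a complete item (shift-reduce conflict), or
  - two or more complete items (reduce-reduce conflict; the accept item [F' → F .] counts as a complete item here).

Augment with F' → F and build the canonical LR(0) collection (I0 = CLOSURE({[F' → . F]}), then GOTO on every symbol after a dot until no new states appear). It has 14 states:
  I0: { [F → . )], [F → . b Y], [F → . b], [F → . y b id], [F → . y id b], [F' → . F] }  — shift
  I1: { [F → ) .] }  — reduce
  I2: { [F' → F .] }  — accept
  I3: { [F → . )], [F → . b Y], [F → . b], [F → . y b id], [F → . y id b], [F → b . Y], [F → b .], [Y → . F )], [Y → . id id] }  — shift, reduce
  I4: { [F → y . b id], [F → y . id b] }  — shift
  I5: { [F → y b . id] }  — shift
  I6: { [F → y id . b] }  — shift
  I7: { [F → y id b .] }  — reduce
  I8: { [F → y b id .] }  — reduce
  I9: { [Y → F . )] }  — shift
  I10: { [F → b Y .] }  — reduce
  I11: { [Y → id . id] }  — shift
  I12: { [Y → id id .] }  — reduce
  I13: { [Y → F ) .] }  — reduce

Conflict in state I3:
  Shift-reduce conflict between [F → b .] and [F → . )]
So the grammar is NOT LR(0).

Answer: No. Shift-reduce conflict between [F → b .] and [F → . )]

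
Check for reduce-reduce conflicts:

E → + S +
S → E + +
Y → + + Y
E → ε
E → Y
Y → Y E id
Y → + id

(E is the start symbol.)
Augment with E' → E and build the canonical LR(0) collection (I0 = CLOSURE({[E' → . E]}), then GOTO on every symbol after a dot until no new states appear). It has 14 states:
  I0: { [E → . + S +], [E → . Y], [E → .], [E' → . E], [Y → . + + Y], [Y → . + id], [Y → . Y E id] }  — shift, reduce
  I1: { [E → + . S +], [E → . + S +], [E → . Y], [E → .], [S → . E + +], [Y → + . + Y], [Y → + . id], [Y → . + + Y], [Y → . + id], [Y → . Y E id] }  — shift, reduce
  I2: { [E' → E .] }  — accept
  I3: { [E → . + S +], [E → . Y], [E → .], [E → Y .], [Y → . + + Y], [Y → . + id], [Y → . Y E id], [Y → Y . E id] }  — shift, 2 reduces
  I4: { [Y → Y E . id] }  — shift
  I5: { [Y → Y E id .] }  — reduce
  I6: { [E → + . S +], [E → . + S +], [E → . Y], [E → .], [S → . E + +], [Y → + + . Y], [Y → + . + Y], [Y → + . id], [Y → . + + Y], [Y → . + id], [Y → . Y E id] }  — shift, reduce
  I7: { [S → E . + +] }  — shift
  I8: { [E → + S . +] }  — shift
  I9: { [Y → + id .] }  — reduce
  I10: { [E → + S + .] }  — reduce
  I11: { [S → E + . +] }  — shift
  I12: { [S → E + + .] }  — reduce
  I13: { [E → . + S +], [E → . Y], [E → .], [E → Y .], [Y → + + Y .], [Y → . + + Y], [Y → . + id], [Y → . Y E id], [Y → Y . E id] }  — shift, 3 reduces

I3 contains complete items [E → .], [E → Y .] — reduce-reduce conflict.
I13 contains complete items [E → .], [E → Y .], [Y → + + Y .] — reduce-reduce conflict.

Answer: Yes — I3: [E → .] vs [E → Y .]; I13: [E → .] vs [E → Y .]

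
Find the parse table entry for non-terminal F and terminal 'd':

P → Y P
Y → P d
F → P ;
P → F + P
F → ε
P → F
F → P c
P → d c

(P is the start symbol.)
To find M[F, 'd'], we find productions for F where 'd' is in the predict set (PREDICT(N → α) = (FIRST(α) \ {ε}) ∪ (FOLLOW(N) if α ⇒* ε)).

Relevant sets:
  FIRST(P) = { '+', ';', 'c', 'd', ε }
  FOLLOW(F) = { $, '+', ';', 'c', 'd' }

F → P ;: PREDICT = { '+', ';', 'c', 'd' }
  'd' is in predict set, so this production goes in M[F, 'd']
F → ε: PREDICT = { $, '+', ';', 'c', 'd' }
  'd' is in predict set, so this production goes in M[F, 'd']
F → P c: PREDICT = { '+', ';', 'c', 'd' }
  'd' is in predict set, so this production goes in M[F, 'd']

M[F, 'd'] = F → P ;, F → ε, F → P c  (a multiply-defined cell — the grammar is not LL(1))

Answer: F → P ;, F → ε, F → P c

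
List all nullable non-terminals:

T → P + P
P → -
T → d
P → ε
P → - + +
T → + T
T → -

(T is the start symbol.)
{ 'P' }

A non-terminal is nullable if it can derive ε (the empty string): either it has an ε-production, or it has a production whose right-hand side consists entirely of nullable non-terminals.

ε-productions: P → ε
So P is immediately nullable.
No further non-terminal can be added: every production for the remaining non-terminals contains a terminal or a non-nullable non-terminal.
Nullable = { 'P' }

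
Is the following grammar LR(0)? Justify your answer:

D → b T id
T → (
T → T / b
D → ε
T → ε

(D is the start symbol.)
Augment with D' → D and build the canonical LR(0) collection (I0 = CLOSURE({[D' → . D]}), then GOTO on every symbol after a dot until no new states appear). It has 8 states:
  I0: { [D → . b T id], [D → .], [D' → . D] }  — shift, reduce
  I1: { [D' → D .] }  — accept
  I2: { [D → b . T id], [T → . (], [T → . T / b], [T → .] }  — shift, reduce
  I3: { [T → ( .] }  — reduce
  I4: { [D → b T . id], [T → T . / b] }  — shift
  I5: { [T → T / . b] }  — shift
  I6: { [D → b T id .] }  — reduce
  I7: { [T → T / b .] }  — reduce

Conflict in state I0:
  Shift-reduce conflict between [D → .] and [D → . b T id]
So the grammar is NOT LR(0).

Answer: No. Shift-reduce conflict between [D → .] and [D → . b T id]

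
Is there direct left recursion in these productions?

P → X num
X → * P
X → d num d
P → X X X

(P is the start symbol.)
No direct left recursion

P → X num: starts with X
X → * P: starts with '*'
X → d num d: starts with d
P → X X X: starts with X

No direct left recursion found.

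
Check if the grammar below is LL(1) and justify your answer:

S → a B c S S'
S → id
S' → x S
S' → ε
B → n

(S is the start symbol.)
No. Predict set conflict for S': { 'x' }

A grammar is LL(1) if for each non-terminal N with multiple productions, the predict sets of those productions are pairwise disjoint, where PREDICT(N → α) = (FIRST(α) \ {ε}) ∪ (FOLLOW(N) if α ⇒* ε).

Relevant sets:
  FOLLOW(S') = { $, 'x' }

For S:
  PREDICT(S → a B c S S') = { 'a' }
  PREDICT(S → id) = { 'id' }
For S':
  PREDICT(S' → x S) = { 'x' }
  PREDICT(S' → ε) = { $, 'x' }
B has a single production, so nothing to check there.

Conflict found: Predict set conflict for S': { 'x' }
The grammar is NOT LL(1).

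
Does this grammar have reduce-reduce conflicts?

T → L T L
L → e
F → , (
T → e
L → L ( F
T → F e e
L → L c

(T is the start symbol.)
Yes — I5: [L → e .] vs [T → e .]

A reduce-reduce conflict occurs when an LR(0) state has two complete items [A → α .] and [B → β .] — both call for a reduction, and with no lookahead the parser cannot choose between them.

Augment with T' → T and build the canonical LR(0) collection (I0 = CLOSURE({[T' → . T]}), then GOTO on every symbol after a dot until no new states appear). It has 15 states:
  I0: { [F → . , (], [L → . L ( F], [L → . L c], [L → . e], [T → . F e e], [T → . L T L], [T → . e], [T' → . T] }  — shift
  I1: { [F → , . (] }  — shift
  I2: { [T → F . e e] }  — shift
  I3: { [F → . , (], [L → . L ( F], [L → . L c], [L → . e], [L → L . ( F], [L → L . c], [T → . F e e], [T → . L T L], [T → . e], [T → L . T L] }  — shift
  I4: { [T' → T .] }  — accept
  I5: { [L → e .], [T → e .] }  — 2 reduces
  I6: { [F → . , (], [L → L ( . F] }  — shift
  I7: { [L → . L ( F], [L → . L c], [L → . e], [T → L T . L] }  — shift
  I8: { [L → L c .] }  — reduce
  I9: { [L → L . ( F], [L → L . c], [T → L T L .] }  — shift, reduce
  I10: { [L → e .] }  — reduce
  I11: { [L → L ( F .] }  — reduce
  I12: { [T → F e . e] }  — shift
  I13: { [T → F e e .] }  — reduce
  I14: { [F → , ( .] }  — reduce

I5 contains complete items [L → e .], [T → e .] — reduce-reduce conflict.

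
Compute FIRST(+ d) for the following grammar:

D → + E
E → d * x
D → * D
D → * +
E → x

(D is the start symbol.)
{ '+' }

To compute FIRST(+ d), process the symbols left to right:
Symbol + is a terminal. Add '+' and stop.
FIRST(+ d) = { '+' }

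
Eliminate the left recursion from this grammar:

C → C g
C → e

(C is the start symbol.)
C → e C'
C' → g C'
C' → ε

C is directly left-recursive. The standard transformation for
  A → A α₁ | ... | A α_m | β₁ | ... | β_n
is
  A  → β₁ A' | ... | β_n A'
  A' → α₁ A' | ... | α_m A' | ε

C → e becomes C → e C'
C → C g becomes C' → g C'
Add C' → ε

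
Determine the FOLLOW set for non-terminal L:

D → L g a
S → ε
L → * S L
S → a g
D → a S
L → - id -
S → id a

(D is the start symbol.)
In D → L g a: L is followed by g a, add FIRST(g a) \ {ε} = { 'g' }
In L → * S L: L is at the end; this adds FOLLOW(L) to itself — nothing new

Taking the union: FOLLOW(L) = { 'g' }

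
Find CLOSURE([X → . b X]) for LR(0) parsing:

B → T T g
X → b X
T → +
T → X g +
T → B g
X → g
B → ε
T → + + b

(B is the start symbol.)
{ [X → . b X] }

To compute CLOSURE, for each item [A → α.Bβ] where B is a non-terminal, add [B → .γ] for all productions B → γ; repeat for the newly added items until nothing changes.

Start with: [X → . b X]
The dot precedes the terminal b, so nothing is added.

CLOSURE = { [X → . b X] }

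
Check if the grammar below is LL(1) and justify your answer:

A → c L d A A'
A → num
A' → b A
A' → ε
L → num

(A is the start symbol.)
No. Predict set conflict for A': { 'b' }

A grammar is LL(1) if for each non-terminal N with multiple productions, the predict sets of those productions are pairwise disjoint, where PREDICT(N → α) = (FIRST(α) \ {ε}) ∪ (FOLLOW(N) if α ⇒* ε).

Relevant sets:
  FOLLOW(A') = { $, 'b' }

For A:
  PREDICT(A → c L d A A') = { 'c' }
  PREDICT(A → num) = { 'num' }
For A':
  PREDICT(A' → b A) = { 'b' }
  PREDICT(A' → ε) = { $, 'b' }
L has a single production, so nothing to check there.

Conflict found: Predict set conflict for A': { 'b' }
The grammar is NOT LL(1).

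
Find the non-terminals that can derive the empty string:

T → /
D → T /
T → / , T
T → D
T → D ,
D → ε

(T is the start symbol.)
{ 'D', 'T' }

ε-productions: D → ε
So D is immediately nullable.
T → D: every symbol on the right is nullable, so T is nullable too.
Every non-terminal is now nullable.
Nullable = { 'D', 'T' }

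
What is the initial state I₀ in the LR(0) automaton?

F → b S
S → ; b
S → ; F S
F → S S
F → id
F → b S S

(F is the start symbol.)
{ [F → . S S], [F → . b S S], [F → . b S], [F → . id], [F' → . F], [S → . ; F S], [S → . ; b] }

First, augment the grammar with F' → F
I₀ = CLOSURE({ [F' → . F] }):
  [F' → . F] has the dot before F: add [F → . b S], [F → . S S], [F → . id], [F → . b S S]
  [F → . S S] has the dot before S: add [S → . ; b], [S → . ; F S]
No further items can be added.

I₀ = { [F → . S S], [F → . b S S], [F → . b S], [F → . id], [F' → . F], [S → . ; F S], [S → . ; b] }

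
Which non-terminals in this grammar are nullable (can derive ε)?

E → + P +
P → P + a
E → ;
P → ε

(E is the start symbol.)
{ 'P' }

ε-productions: P → ε
So P is immediately nullable.
No further non-terminal can be added: every production for the remaining non-terminals contains a terminal or a non-nullable non-terminal.
Nullable = { 'P' }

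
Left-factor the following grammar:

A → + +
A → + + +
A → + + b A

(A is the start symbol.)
Left-factoring transforms A → αβ₁ | αβ₂ into A → αA' and A' → β₁ | β₂
(α is the longest common prefix among the alternatives). Repeat until
no nonterminal has two alternatives with a common prefix.

Round 1: A has alternatives sharing prefix '+ +'. Introduce A': A → + + A'
  Add: A' → ε
  Add: A' → +
  Add: A' → b A

No remaining common prefixes — done.

Resulting grammar:
A → + + A'
A' → ε
A' → +
A' → b A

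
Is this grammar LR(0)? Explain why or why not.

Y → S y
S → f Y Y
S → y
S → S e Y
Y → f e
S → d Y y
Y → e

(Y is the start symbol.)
No. Reduce-reduce conflict: [Y → e .] and [Y → f e .]

A grammar is LR(0) if no state in the canonical LR(0) collection has:
  - both a shift item (dot before a terminal) and a complete item (shift-reduce conflict), or
  - two or more complete items (reduce-reduce conflict; the accept item [Y' → Y .] counts as a complete item here).

Augment with Y' → Y and build the canonical LR(0) collection (I0 = CLOSURE({[Y' → . Y]}), then GOTO on every symbol after a dot until no new states appear). It has 15 states:
  I0: { [S → . S e Y], [S → . d Y y], [S → . f Y Y], [S → . y], [Y → . S y], [Y → . e], [Y → . f e], [Y' → . Y] }  — shift
  I1: { [S → S . e Y], [Y → S . y] }  — shift
  I2: { [Y' → Y .] }  — accept
  I3: { [S → . S e Y], [S → . d Y y], [S → . f Y Y], [S → . y], [S → d . Y y], [Y → . S y], [Y → . e], [Y → . f e] }  — shift
  I4: { [Y → e .] }  — reduce
  I5: { [S → . S e Y], [S → . d Y y], [S → . f Y Y], [S → . y], [S → f . Y Y], [Y → . S y], [Y → . e], [Y → . f e], [Y → f . e] }  — shift
  I6: { [S → y .] }  — reduce
  I7: { [S → . S e Y], [S → . d Y y], [S → . f Y Y], [S → . y], [S → f Y . Y], [Y → . S y], [Y → . e], [Y → . f e] }  — shift
  I8: { [Y → e .], [Y → f e .] }  — 2 reduces
  I9: { [S → f Y Y .] }  — reduce
  I10: { [S → d Y . y] }  — shift
  I11: { [S → d Y y .] }  — reduce
  I12: { [S → . S e Y], [S → . d Y y], [S → . f Y Y], [S → . y], [S → S e . Y], [Y → . S y], [Y → . e], [Y → . f e] }  — shift
  I13: { [Y → S y .] }  — reduce
  I14: { [S → S e Y .] }  — reduce

Conflict in state I8:
  Reduce-reduce conflict: [Y → e .] and [Y → f e .]
So the grammar is NOT LR(0).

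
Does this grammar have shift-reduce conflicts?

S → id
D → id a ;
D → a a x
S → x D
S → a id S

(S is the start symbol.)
No shift-reduce conflicts

Augment with S' → S and build the canonical LR(0) collection (I0 = CLOSURE({[S' → . S]}), then GOTO on every symbol after a dot until no new states appear). It has 14 states:
  I0: { [S → . a id S], [S → . id], [S → . x D], [S' → . S] }  — shift
  I1: { [S' → S .] }  — accept
  I2: { [S → a . id S] }  — shift
  I3: { [S → id .] }  — reduce
  I4: { [D → . a a x], [D → . id a ;], [S → x . D] }  — shift
  I5: { [S → x D .] }  — reduce
  I6: { [D → a . a x] }  — shift
  I7: { [D → id . a ;] }  — shift
  I8: { [D → id a . ;] }  — shift
  I9: { [D → id a ; .] }  — reduce
  I10: { [D → a a . x] }  — shift
  I11: { [D → a a x .] }  — reduce
  I12: { [S → . a id S], [S → . id], [S → . x D], [S → a id . S] }  — shift
  I13: { [S → a id S .] }  — reduce

No state contains both a complete item and a shift item.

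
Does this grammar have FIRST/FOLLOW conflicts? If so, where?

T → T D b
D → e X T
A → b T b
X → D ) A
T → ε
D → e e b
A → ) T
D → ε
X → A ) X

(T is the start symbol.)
Yes. T → T D b with FOLLOW(T) on { 'b', 'e' }

Nullable non-terminals: D, T.
FIRST sets used below: FIRST(T) = { 'b', 'e', ε }, FIRST(D) = { 'e', ε }

D: nullable alternative(s) D → ε; FOLLOW(D) = { ')', 'b' }
  D → e X T: FIRST \ {ε} = { 'e' } — disjoint from FOLLOW(D)
  D → e e b: FIRST \ {ε} = { 'e' } — disjoint from FOLLOW(D)
  D → ε: FIRST \ {ε} = { } — this is the only nullable alternative, skip

T: nullable alternative(s) T → ε; FOLLOW(T) = { $, ')', 'b', 'e' }
  T → T D b: FIRST \ {ε} = { 'b', 'e' } — overlaps FOLLOW(T) on { 'b', 'e' }: CONFLICT
  T → ε: FIRST \ {ε} = { } — this is the only nullable alternative, skip

A, X have no nullable alternative, so no FIRST/FOLLOW check is needed there.

So the grammar has 1 FIRST/FOLLOW conflict (marked CONFLICT above).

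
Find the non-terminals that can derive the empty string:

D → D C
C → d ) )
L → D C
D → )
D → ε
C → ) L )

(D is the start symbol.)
A non-terminal is nullable if it can derive ε (the empty string): either it has an ε-production, or it has a production whose right-hand side consists entirely of nullable non-terminals.

ε-productions: D → ε
So D is immediately nullable.
No further non-terminal can be added: every production for the remaining non-terminals contains a terminal or a non-nullable non-terminal.
Nullable = { 'D' }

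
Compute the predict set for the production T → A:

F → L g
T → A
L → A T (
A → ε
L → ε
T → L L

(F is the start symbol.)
{ '(' }

PREDICT(T → A) = (FIRST(RHS) \ {ε}) ∪ (FOLLOW(T) if ε ∈ FIRST(RHS), i.e. RHS ⇒* ε)
FIRST(A) = { ε }
FIRST(A) = { ε }
ε ∈ FIRST(A) (the right-hand side is nullable), so add FOLLOW(T) = { '(' }
PREDICT(T → A) = { '(' }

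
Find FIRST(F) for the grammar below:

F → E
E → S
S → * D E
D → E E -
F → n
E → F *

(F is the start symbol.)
{ '*', 'n' }

FIRST sets of the other non-terminals involved (by the same procedure, iterated to a fixed point):
  FIRST(E) = { '*', 'n' }

From F → E:
  - E is a non-terminal: add FIRST(E) \ {ε} = { '*', 'n' }
    E is not nullable, so stop
From F → n:
  - n is a terminal: add 'n' and stop

Collecting: FIRST(F) = { '*', 'n' }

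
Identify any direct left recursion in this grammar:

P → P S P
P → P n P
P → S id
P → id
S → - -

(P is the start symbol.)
Direct left recursion occurs when N → N α for some non-terminal N (the right-hand side begins with the left-hand side itself).

P → P S P: LEFT RECURSIVE (starts with P)
P → P n P: LEFT RECURSIVE (starts with P)
P → S id: starts with S
P → id: starts with id
S → - -: starts with '-'

The grammar has direct left recursion on: P.

Answer: Yes, P is left-recursive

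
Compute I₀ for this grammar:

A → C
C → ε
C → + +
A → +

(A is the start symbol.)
First, augment the grammar with A' → A
I₀ = CLOSURE({ [A' → . A] }):
  [A' → . A] has the dot before A: add [A → . C], [A → . +]
  [A → . C] has the dot before C: add [C → .], [C → . + +]
No further items can be added.

I₀ = { [A → . +], [A → . C], [A' → . A], [C → . + +], [C → .] }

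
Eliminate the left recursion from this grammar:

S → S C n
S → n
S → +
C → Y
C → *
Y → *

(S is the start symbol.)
S → n S'
S → + S'
S' → C n S'
S' → ε
C → Y
C → *
Y → *

S is directly left-recursive. The standard transformation for
  A → A α₁ | ... | A α_m | β₁ | ... | β_n
is
  A  → β₁ A' | ... | β_n A'
  A' → α₁ A' | ... | α_m A' | ε

S → n becomes S → n S'
S → + becomes S → + S'
S → S C n becomes S' → C n S'
Add S' → ε

Productions for other non-terminals are unchanged:
  C → Y
  C → *
  Y → *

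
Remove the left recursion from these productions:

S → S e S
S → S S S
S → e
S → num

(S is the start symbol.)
S is directly left-recursive. The standard transformation for
  A → A α₁ | ... | A α_m | β₁ | ... | β_n
is
  A  → β₁ A' | ... | β_n A'
  A' → α₁ A' | ... | α_m A' | ε

S → e becomes S → e S'
S → num becomes S → num S'
S → S e S becomes S' → e S S'
S → S S S becomes S' → S S S'
Add S' → ε

Resulting grammar:
S → e S'
S → num S'
S' → e S S'
S' → S S S'
S' → ε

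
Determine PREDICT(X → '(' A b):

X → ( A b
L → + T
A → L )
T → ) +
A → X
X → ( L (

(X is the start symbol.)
{ '(' }

PREDICT(X → '(' A b) = (FIRST(RHS) \ {ε}) ∪ (FOLLOW(X) if ε ∈ FIRST(RHS), i.e. RHS ⇒* ε)
FIRST('(' A b) = { '(' }
ε ∉ FIRST('(' A b), so FOLLOW(X) is not added.
PREDICT(X → '(' A b) = { '(' }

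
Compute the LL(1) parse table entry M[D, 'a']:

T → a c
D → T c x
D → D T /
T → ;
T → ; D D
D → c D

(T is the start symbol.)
D → T c x, D → D T /

To find M[D, 'a'], we find productions for D where 'a' is in the predict set (PREDICT(N → α) = (FIRST(α) \ {ε}) ∪ (FOLLOW(N) if α ⇒* ε)).

Relevant sets:
  FIRST(T) = { ';', 'a' }
  FIRST(D) = { ';', 'a', 'c' }

D → T c x: PREDICT = { ';', 'a' }
  'a' is in predict set, so this production goes in M[D, 'a']
D → D T /: PREDICT = { ';', 'a', 'c' }
  'a' is in predict set, so this production goes in M[D, 'a']
D → c D: PREDICT = { 'c' }

M[D, 'a'] = D → T c x, D → D T /  (a multiply-defined cell — the grammar is not LL(1))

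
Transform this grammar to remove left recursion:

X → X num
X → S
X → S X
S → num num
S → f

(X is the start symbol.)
X → S X'
X → S X X'
X' → num X'
X' → ε
S → num num
S → f

X is directly left-recursive. The standard transformation for
  A → A α₁ | ... | A α_m | β₁ | ... | β_n
is
  A  → β₁ A' | ... | β_n A'
  A' → α₁ A' | ... | α_m A' | ε

X → S becomes X → S X'
X → S X becomes X → S X X'
X → X num becomes X' → num X'
Add X' → ε

Productions for other non-terminals are unchanged:
  S → num num
  S → f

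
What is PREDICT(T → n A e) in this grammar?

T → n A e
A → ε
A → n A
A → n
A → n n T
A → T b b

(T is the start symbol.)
PREDICT(T → n A e) = (FIRST(RHS) \ {ε}) ∪ (FOLLOW(T) if ε ∈ FIRST(RHS), i.e. RHS ⇒* ε)
FIRST(n A e) = { 'n' }
ε ∉ FIRST(n A e), so FOLLOW(T) is not added.
PREDICT(T → n A e) = { 'n' }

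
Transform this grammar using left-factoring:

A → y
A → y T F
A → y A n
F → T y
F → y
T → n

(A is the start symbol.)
Left-factoring transforms A → αβ₁ | αβ₂ into A → αA' and A' → β₁ | β₂
(α is the longest common prefix among the alternatives). Repeat until
no nonterminal has two alternatives with a common prefix.

Round 1: A has alternatives sharing prefix 'y'. Introduce A': A → y A'
  Add: A' → ε
  Add: A' → T F
  Add: A' → A n

No remaining common prefixes — done.

Resulting grammar:
A → y A'
A' → ε
A' → T F
A' → A n
F → T y
F → y
T → n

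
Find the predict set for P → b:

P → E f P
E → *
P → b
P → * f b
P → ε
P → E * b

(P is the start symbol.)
{ 'b' }

PREDICT(P → b) = (FIRST(RHS) \ {ε}) ∪ (FOLLOW(P) if ε ∈ FIRST(RHS), i.e. RHS ⇒* ε)
FIRST(b) = { 'b' }
ε ∉ FIRST(b), so FOLLOW(P) is not added.
PREDICT(P → b) = { 'b' }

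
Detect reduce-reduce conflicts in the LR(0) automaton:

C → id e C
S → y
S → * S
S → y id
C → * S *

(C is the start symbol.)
No reduce-reduce conflicts

A reduce-reduce conflict occurs when an LR(0) state has two complete items [A → α .] and [B → β .] — both call for a reduction, and with no lookahead the parser cannot choose between them.

Augment with C' → C and build the canonical LR(0) collection (I0 = CLOSURE({[C' → . C]}), then GOTO on every symbol after a dot until no new states appear). It has 12 states:
  I0: { [C → . * S *], [C → . id e C], [C' → . C] }  — shift
  I1: { [C → * . S *], [S → . * S], [S → . y id], [S → . y] }  — shift
  I2: { [C' → C .] }  — accept
  I3: { [C → id . e C] }  — shift
  I4: { [C → . * S *], [C → . id e C], [C → id e . C] }  — shift
  I5: { [C → id e C .] }  — reduce
  I6: { [S → * . S], [S → . * S], [S → . y id], [S → . y] }  — shift
  I7: { [C → * S . *] }  — shift
  I8: { [S → y . id], [S → y .] }  — shift, reduce
  I9: { [S → y id .] }  — reduce
  I10: { [C → * S * .] }  — reduce
  I11: { [S → * S .] }  — reduce

No state contains more than one complete item.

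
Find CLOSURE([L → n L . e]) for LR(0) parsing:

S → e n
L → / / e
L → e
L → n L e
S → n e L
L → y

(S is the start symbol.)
{ [L → n L . e] }

To compute CLOSURE, for each item [A → α.Bβ] where B is a non-terminal, add [B → .γ] for all productions B → γ; repeat for the newly added items until nothing changes.

Start with: [L → n L . e]
The dot precedes the terminal e, so nothing is added.

CLOSURE = { [L → n L . e] }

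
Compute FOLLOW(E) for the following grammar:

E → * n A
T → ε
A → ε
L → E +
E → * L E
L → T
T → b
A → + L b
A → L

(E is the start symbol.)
E is the start symbol, so $ ∈ FOLLOW(E).
In L → E +: E is followed by '+', add FIRST('+') \ {ε} = { '+' }
In E → * L E: E is at the end; this adds FOLLOW(E) to itself — nothing new

Taking the union: FOLLOW(E) = { $, '+' }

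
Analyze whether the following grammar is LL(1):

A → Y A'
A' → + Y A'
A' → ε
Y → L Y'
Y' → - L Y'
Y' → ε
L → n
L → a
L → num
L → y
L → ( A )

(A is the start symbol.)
Yes, the grammar is LL(1).

Relevant sets:
  FOLLOW(A') = { $, ')' }
  FOLLOW(Y') = { $, ')', '+' }

For A':
  PREDICT(A' → '+' Y A') = { '+' }
  PREDICT(A' → ε) = { $, ')' }
For Y':
  PREDICT(Y' → '-' L Y') = { '-' }
  PREDICT(Y' → ε) = { $, ')', '+' }
For L:
  PREDICT(L → n) = { 'n' }
  PREDICT(L → a) = { 'a' }
  PREDICT(L → num) = { 'num' }
  PREDICT(L → y) = { 'y' }
  PREDICT(L → '(' A ')') = { '(' }
A, Y have a single production, so nothing to check there.

All predict sets are disjoint. The grammar IS LL(1).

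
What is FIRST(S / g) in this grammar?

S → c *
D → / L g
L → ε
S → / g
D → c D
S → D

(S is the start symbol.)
FIRST sets of the non-terminals involved (from the grammar, by fixed-point iteration):
  FIRST(S) = { '/', 'c' }

To compute FIRST(S / g), process the symbols left to right:
Symbol S is a non-terminal. Add FIRST(S) \ {ε} = { '/', 'c' }
S is not nullable (ε ∉ FIRST(S)), so stop here.
FIRST(S / g) = { '/', 'c' }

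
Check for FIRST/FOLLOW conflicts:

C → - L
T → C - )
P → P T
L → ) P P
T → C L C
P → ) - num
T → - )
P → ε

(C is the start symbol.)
Yes. P → P T with FOLLOW(P) on { ')', '-' }; P → ')' '-' num with FOLLOW(P) on { ')' }

A FIRST/FOLLOW conflict occurs when a non-terminal N has a nullable alternative N → β (β ⇒* ε) and another alternative N → α with FIRST(α) ∩ FOLLOW(N) ≠ ∅: on such a lookahead the parser cannot decide between expanding α and letting N vanish via β.

Nullable non-terminals: P.
FIRST sets used below: FIRST(P) = { ')', '-', ε }, FIRST(T) = { '-' }

P: nullable alternative(s) P → ε; FOLLOW(P) = { $, ')', '-' }
  P → P T: FIRST \ {ε} = { ')', '-' } — overlaps FOLLOW(P) on { ')', '-' }: CONFLICT
  P → ) - num: FIRST \ {ε} = { ')' } — overlaps FOLLOW(P) on { ')' }: CONFLICT
  P → ε: FIRST \ {ε} = { } — this is the only nullable alternative, skip

C, L, T have no nullable alternative, so no FIRST/FOLLOW check is needed there.

So the grammar has 2 FIRST/FOLLOW conflicts (marked CONFLICT above).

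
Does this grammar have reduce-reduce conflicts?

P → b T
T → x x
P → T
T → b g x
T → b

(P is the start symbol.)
Augment with P' → P and build the canonical LR(0) collection (I0 = CLOSURE({[P' → . P]}), then GOTO on every symbol after a dot until no new states appear). It has 10 states:
  I0: { [P → . T], [P → . b T], [P' → . P], [T → . b g x], [T → . b], [T → . x x] }  — shift
  I1: { [P' → P .] }  — accept
  I2: { [P → T .] }  — reduce
  I3: { [P → b . T], [T → . b g x], [T → . b], [T → . x x], [T → b . g x], [T → b .] }  — shift, reduce
  I4: { [T → x . x] }  — shift
  I5: { [T → x x .] }  — reduce
  I6: { [P → b T .] }  — reduce
  I7: { [T → b . g x], [T → b .] }  — shift, reduce
  I8: { [T → b g . x] }  — shift
  I9: { [T → b g x .] }  — reduce

No state contains more than one complete item.

Answer: No reduce-reduce conflicts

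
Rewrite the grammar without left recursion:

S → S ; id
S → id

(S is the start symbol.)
S is directly left-recursive. The standard transformation for
  A → A α₁ | ... | A α_m | β₁ | ... | β_n
is
  A  → β₁ A' | ... | β_n A'
  A' → α₁ A' | ... | α_m A' | ε

S → id becomes S → id S'
S → S ; id becomes S' → ; id S'
Add S' → ε

Resulting grammar:
S → id S'
S' → ; id S'
S' → ε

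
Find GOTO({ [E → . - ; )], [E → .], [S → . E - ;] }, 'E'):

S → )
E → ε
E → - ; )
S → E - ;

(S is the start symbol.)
GOTO(I, 'E') = CLOSURE({ [A → αX.β] : [A → α.Xβ] ∈ I, X = 'E' })

Items with dot before 'E', with the dot advanced:
  [S → . E - ;] → [S → E . - ;]
Closure adds nothing (no advanced item has the dot before a non-terminal).

GOTO = { [S → E . - ;] }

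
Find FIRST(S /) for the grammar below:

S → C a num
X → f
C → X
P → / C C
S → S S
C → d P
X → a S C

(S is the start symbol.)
FIRST sets of the non-terminals involved (from the grammar, by fixed-point iteration):
  FIRST(S) = { 'a', 'd', 'f' }

To compute FIRST(S /), process the symbols left to right:
Symbol S is a non-terminal. Add FIRST(S) \ {ε} = { 'a', 'd', 'f' }
S is not nullable (ε ∉ FIRST(S)), so stop here.
FIRST(S /) = { 'a', 'd', 'f' }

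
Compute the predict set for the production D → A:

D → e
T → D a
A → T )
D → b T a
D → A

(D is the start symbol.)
{ 'b', 'e' }

PREDICT(D → A) = (FIRST(RHS) \ {ε}) ∪ (FOLLOW(D) if ε ∈ FIRST(RHS), i.e. RHS ⇒* ε)
FIRST(A) = { 'b', 'e' }
FIRST(A) = { 'b', 'e' }
ε ∉ FIRST(A), so FOLLOW(D) is not added.
PREDICT(D → A) = { 'b', 'e' }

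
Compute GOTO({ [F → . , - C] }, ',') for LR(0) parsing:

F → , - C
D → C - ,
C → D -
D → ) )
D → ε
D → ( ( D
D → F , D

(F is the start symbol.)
GOTO(I, ',') = CLOSURE({ [A → αX.β] : [A → α.Xβ] ∈ I, X = ',' })

Items with dot before ',', with the dot advanced:
  [F → . , - C] → [F → , . - C]
Closure adds nothing (no advanced item has the dot before a non-terminal).

GOTO = { [F → , . - C] }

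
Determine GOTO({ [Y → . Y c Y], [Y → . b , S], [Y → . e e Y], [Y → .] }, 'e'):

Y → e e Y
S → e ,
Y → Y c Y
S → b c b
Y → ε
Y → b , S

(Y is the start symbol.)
{ [Y → e . e Y] }

GOTO(I, 'e') = CLOSURE({ [A → αX.β] : [A → α.Xβ] ∈ I, X = 'e' })

Items with dot before 'e', with the dot advanced:
  [Y → . e e Y] → [Y → e . e Y]
Closure adds nothing (no advanced item has the dot before a non-terminal).

GOTO = { [Y → e . e Y] }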